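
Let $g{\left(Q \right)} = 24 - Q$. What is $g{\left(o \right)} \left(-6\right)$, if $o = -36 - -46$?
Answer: $-84$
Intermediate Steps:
$o = 10$ ($o = -36 + 46 = 10$)
$g{\left(o \right)} \left(-6\right) = \left(24 - 10\right) \left(-6\right) = 14 \left(-6\right) = -84$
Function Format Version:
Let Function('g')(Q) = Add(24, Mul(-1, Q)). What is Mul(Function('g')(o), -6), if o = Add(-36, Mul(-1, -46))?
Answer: -84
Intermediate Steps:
o = 10 (o = Add(-36, 46) = 10)
Mul(Function('g')(o), -6) = Mul(Add(24, Mul(-1, 10)), -6) = Mul(Add(24, -10), -6) = Mul(14, -6) = -84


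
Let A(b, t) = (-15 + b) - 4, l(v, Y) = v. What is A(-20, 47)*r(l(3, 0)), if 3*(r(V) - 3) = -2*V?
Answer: -39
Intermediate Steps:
A(b, t) = -19 + b
r(V) = 3 - 2*V/3 (r(V) = 3 + (-2*V)/3 = 3 - 2*V/3)
A(-20, 47)*r(l(3, 0)) = (-19 - 20)*(3 - ⅔*3) = -39*(3 - 2) = -39*1 = -39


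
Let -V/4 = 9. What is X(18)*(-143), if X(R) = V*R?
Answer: 92664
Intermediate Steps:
V = -36 (V = -4*9 = -36)
X(R) = -36*R
X(18)*(-143) = -36*18*(-143) = -648*(-143) = 92664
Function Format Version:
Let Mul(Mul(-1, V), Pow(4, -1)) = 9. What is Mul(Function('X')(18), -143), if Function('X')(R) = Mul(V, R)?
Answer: 92664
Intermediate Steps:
V = -36 (V = Mul(-4, 9) = -36)
Function('X')(R) = Mul(-36, R)
Mul(Function('X')(18), -143) = Mul(Mul(-36, 18), -143) = Mul(-648, -143) = 92664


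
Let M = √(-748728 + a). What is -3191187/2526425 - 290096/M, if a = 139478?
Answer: -3191187/2526425 + 145048*I*√24370/60925 ≈ -1.2631 + 371.66*I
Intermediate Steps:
M = 5*I*√24370 (M = √(-748728 + 139478) = √(-609250) = 5*I*√24370 ≈ 780.54*I)
-3191187/2526425 - 290096/M = -3191187/2526425 - 290096*(-I*√24370/121850) = -3191187*1/2526425 - (-145048)*I*√24370/60925 = -3191187/2526425 + 145048*I*√24370/60925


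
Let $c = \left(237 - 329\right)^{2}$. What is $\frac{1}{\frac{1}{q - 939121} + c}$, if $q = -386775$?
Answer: $\frac{1325896}{11222383743} \approx 0.00011815$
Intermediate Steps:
$c = 8464$ ($c = \left(237 - 329\right)^{2} = \left(-92\right)^{2} = 8464$)
$\frac{1}{\frac{1}{q - 939121} + c} = \frac{1}{\frac{1}{-386775 - 939121} + 8464} = \frac{1}{\frac{1}{-1325896} + 8464} = \frac{1}{- \frac{1}{1325896} + 8464} = \frac{1}{\frac{11222383743}{1325896}} = \frac{1325896}{11222383743}$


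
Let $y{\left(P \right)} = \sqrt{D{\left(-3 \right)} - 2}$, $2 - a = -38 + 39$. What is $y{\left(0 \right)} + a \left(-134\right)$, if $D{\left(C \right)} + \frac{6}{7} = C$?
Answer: $-134 + \frac{i \sqrt{287}}{7} \approx -134.0 + 2.4202 i$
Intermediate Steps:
$a = 1$ ($a = 2 - \left(-38 + 39\right) = 2 - 1 = 1$)
$D{\left(C \right)} = - \frac{6}{7} + C$
$y{\left(P \right)} = \frac{i \sqrt{287}}{7}$ ($y{\left(P \right)} = \sqrt{\left(- \frac{6}{7} - 3\right) - 2} = \sqrt{- \frac{27}{7} - 2} = \sqrt{- \frac{41}{7}} = \frac{i \sqrt{287}}{7}$)
$y{\left(0 \right)} + a \left(-134\right) = \frac{i \sqrt{287}}{7} + 1 \left(-134\right) = \frac{i \sqrt{287}}{7} - 134 = -134 + \frac{i \sqrt{287}}{7}$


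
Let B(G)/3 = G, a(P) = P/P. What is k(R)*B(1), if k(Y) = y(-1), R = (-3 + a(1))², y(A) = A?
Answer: -3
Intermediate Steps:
a(P) = 1
R = 4 (R = (-3 + 1)² = (-2)² = 4)
B(G) = 3*G
k(Y) = -1
k(R)*B(1) = -3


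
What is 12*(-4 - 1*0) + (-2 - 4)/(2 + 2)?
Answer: -99/2 ≈ -49.500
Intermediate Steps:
12*(-4 - 1*0) + (-2 - 4)/(2 + 2) = 12*(-4 + 0) - 6/4 = 12*(-4) - 6*¼ = -48 - 3/2 = -99/2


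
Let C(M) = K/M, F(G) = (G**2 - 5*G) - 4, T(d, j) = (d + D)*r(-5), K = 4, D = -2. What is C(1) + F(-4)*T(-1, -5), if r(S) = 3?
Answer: -284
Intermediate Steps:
T(d, j) = -6 + 3*d (T(d, j) = (d - 2)*3 = (-2 + d)*3 = -6 + 3*d)
F(G) = -4 + G**2 - 5*G
C(M) = 4/M
C(1) + F(-4)*T(-1, -5) = 4/1 + (-4 + (-4)**2 - 5*(-4))*(-6 + 3*(-1)) = 4*1 + (-4 + 16 + 20)*(-6 - 3) = 4 + 32*(-9) = 4 - 288 = -284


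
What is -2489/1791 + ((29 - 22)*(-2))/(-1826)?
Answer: -2259920/1635183 ≈ -1.3821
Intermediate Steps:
-2489/1791 + ((29 - 22)*(-2))/(-1826) = -2489*1/1791 + (7*(-2))*(-1/1826) = -2489/1791 - 14*(-1/1826) = -2489/1791 + 7/913 = -2259920/1635183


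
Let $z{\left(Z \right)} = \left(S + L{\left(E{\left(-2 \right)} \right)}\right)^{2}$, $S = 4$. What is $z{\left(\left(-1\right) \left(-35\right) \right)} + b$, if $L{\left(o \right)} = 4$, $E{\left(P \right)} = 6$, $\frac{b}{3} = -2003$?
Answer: $-5945$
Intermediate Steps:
$b = -6009$ ($b = 3 \left(-2003\right) = -6009$)
$z{\left(Z \right)} = 64$ ($z{\left(Z \right)} = \left(4 + 4\right)^{2} = 8^{2} = 64$)
$z{\left(\left(-1\right) \left(-35\right) \right)} + b = 64 - 6009 = -5945$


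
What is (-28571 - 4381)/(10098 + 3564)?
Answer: -5492/2277 ≈ -2.4119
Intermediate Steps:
(-28571 - 4381)/(10098 + 3564) = -32952/13662 = -32952*1/13662 = -5492/2277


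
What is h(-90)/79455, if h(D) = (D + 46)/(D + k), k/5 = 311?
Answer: -44/116401575 ≈ -3.7800e-7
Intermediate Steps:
k = 1555 (k = 5*311 = 1555)
h(D) = (46 + D)/(1555 + D) (h(D) = (D + 46)/(D + 1555) = (46 + D)/(1555 + D))
h(-90)/79455 = ((46 - 90)/(1555 - 90))/79455 = (-44/1465)*(1/79455) = ((1/1465)*(-44))*(1/79455) = -44/1465*1/79455 = -44/116401575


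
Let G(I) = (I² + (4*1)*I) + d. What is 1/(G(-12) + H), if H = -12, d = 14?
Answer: 1/98 ≈ 0.010204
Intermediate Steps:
G(I) = 14 + I² + 4*I (G(I) = (I² + (4*1)*I) + 14 = (I² + 4*I) + 14 = 14 + I² + 4*I)
1/(G(-12) + H) = 1/((14 + (-12)² + 4*(-12)) - 12) = 1/((14 + 144 - 48) - 12) = 1/(110 - 12) = 1/98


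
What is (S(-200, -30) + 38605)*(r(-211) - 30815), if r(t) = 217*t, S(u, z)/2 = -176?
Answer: -2930256306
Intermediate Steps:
S(u, z) = -352 (S(u, z) = 2*(-176) = -352)
(S(-200, -30) + 38605)*(r(-211) - 30815) = (-352 + 38605)*(217*(-211) - 30815) = 38253*(-45787 - 30815) = 38253*(-76602) = -2930256306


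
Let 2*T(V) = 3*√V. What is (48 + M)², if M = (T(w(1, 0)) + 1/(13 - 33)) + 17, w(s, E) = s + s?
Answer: 1689201/400 + 3897*√2/20 ≈ 4498.6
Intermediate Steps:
w(s, E) = 2*s
T(V) = 3*√V/2 (T(V) = (3*√V)/2 = 3*√V/2)
M = 339/20 + 3*√2/2 (M = (3*√(2*1)/2 + 1/(13 - 33)) + 17 = (3*√2/2 + 1/(-20)) + 17 = (3*√2/2 - 1/20) + 17 = (-1/20 + 3*√2/2) + 17 = 339/20 + 3*√2/2 ≈ 19.071)
(48 + M)² = (48 + (339/20 + 3*√2/2))² = (1299/20 + 3*√2/2)²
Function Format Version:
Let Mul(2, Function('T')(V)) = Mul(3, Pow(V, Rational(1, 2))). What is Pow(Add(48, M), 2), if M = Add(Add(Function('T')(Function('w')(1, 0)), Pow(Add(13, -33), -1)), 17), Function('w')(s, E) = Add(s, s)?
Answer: Add(Rational(1689201, 400), Mul(Rational(3897, 20), Pow(2, Rational(1, 2)))) ≈ 4498.6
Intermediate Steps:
Function('w')(s, E) = Mul(2, s)
Function('T')(V) = Mul(Rational(3, 2), Pow(V, Rational(1, 2))) (Function('T')(V) = Mul(Rational(1, 2), Mul(3, Pow(V, Rational(1, 2)))) = Mul(Rational(3, 2), Pow(V, Rational(1, 2))))
M = Add(Rational(339, 20), Mul(Rational(3, 2), Pow(2, Rational(1, 2)))) (M = Add(Add(Mul(Rational(3, 2), Pow(Mul(2, 1), Rational(1, 2))), Pow(Add(13, -33), -1)), 17) = Add(Add(Mul(Rational(3, 2), Pow(2, Rational(1, 2))), Pow(-20, -1)), 17) = Add(Add(Mul(Rational(3, 2), Pow(2, Rational(1, 2))), Rational(-1, 20)), 17) = Add(Add(Rational(-1, 20), Mul(Rational(3, 2), Pow(2, Rational(1, 2)))), 17) = Add(Rational(339, 20), Mul(Rational(3, 2), Pow(2, Rational(1, 2)))) ≈ 19.071)
Pow(Add(48, M), 2) = Pow(Add(48, Add(Rational(339, 20), Mul(Rational(3, 2), Pow(2, Rational(1, 2))))), 2) = Pow(Add(Rational(1299, 20), Mul(Rational(3, 2), Pow(2, Rational(1, 2)))), 2)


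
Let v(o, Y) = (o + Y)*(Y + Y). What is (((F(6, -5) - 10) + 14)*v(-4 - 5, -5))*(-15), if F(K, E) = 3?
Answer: -14700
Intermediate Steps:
v(o, Y) = 2*Y*(Y + o) (v(o, Y) = (Y + o)*(2*Y) = 2*Y*(Y + o))
(((F(6, -5) - 10) + 14)*v(-4 - 5, -5))*(-15) = (((3 - 10) + 14)*(2*(-5)*(-5 + (-4 - 5))))*(-15) = ((-7 + 14)*(2*(-5)*(-5 - 9)))*(-15) = (7*(2*(-5)*(-14)))*(-15) = (7*140)*(-15) = 980*(-15) = -14700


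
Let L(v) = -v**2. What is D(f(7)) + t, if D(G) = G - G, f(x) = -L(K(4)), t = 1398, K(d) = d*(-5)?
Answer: 1398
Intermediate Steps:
K(d) = -5*d
f(x) = 400 (f(x) = -(-1)*(-5*4)**2 = -(-1)*(-20)**2 = -(-1)*400 = -1*(-400) = 400)
D(G) = 0
D(f(7)) + t = 0 + 1398 = 1398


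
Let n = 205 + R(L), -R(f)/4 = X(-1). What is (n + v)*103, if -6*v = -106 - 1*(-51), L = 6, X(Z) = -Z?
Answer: 129883/6 ≈ 21647.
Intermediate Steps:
R(f) = -4 (R(f) = -(-4)*(-1) = -4*1 = -4)
v = 55/6 (v = -(-106 - 1*(-51))/6 = -(-106 + 51)/6 = -⅙*(-55) = 55/6 ≈ 9.1667)
n = 201 (n = 205 - 4 = 201)
(n + v)*103 = (201 + 55/6)*103 = (1261/6)*103 = 129883/6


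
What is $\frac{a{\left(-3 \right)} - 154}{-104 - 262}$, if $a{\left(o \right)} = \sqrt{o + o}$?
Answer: $\frac{77}{183} - \frac{i \sqrt{6}}{366} \approx 0.42076 - 0.0066926 i$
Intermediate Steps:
$a{\left(o \right)} = \sqrt{2} \sqrt{o}$ ($a{\left(o \right)} = \sqrt{2 o} = \sqrt{2} \sqrt{o}$)
$\frac{a{\left(-3 \right)} - 154}{-104 - 262} = \frac{\sqrt{2} \sqrt{-3} - 154}{-104 - 262} = \frac{\sqrt{2} i \sqrt{3} - 154}{-366} = \left(i \sqrt{6} - 154\right) \left(- \frac{1}{366}\right) = \left(-154 + i \sqrt{6}\right) \left(- \frac{1}{366}\right) = \frac{77}{183} - \frac{i \sqrt{6}}{366}$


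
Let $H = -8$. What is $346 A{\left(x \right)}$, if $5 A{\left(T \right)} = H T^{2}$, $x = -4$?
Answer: $- \frac{44288}{5} \approx -8857.6$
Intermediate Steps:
$A{\left(T \right)} = - \frac{8 T^{2}}{5}$ ($A{\left(T \right)} = \frac{\left(-8\right) T^{2}}{5} = - \frac{8 T^{2}}{5}$)
$346 A{\left(x \right)} = 346 \left(- \frac{8 \left(-4\right)^{2}}{5}\right) = 346 \left(\left(- \frac{8}{5}\right) 16\right) = 346 \left(- \frac{128}{5}\right) = - \frac{44288}{5}$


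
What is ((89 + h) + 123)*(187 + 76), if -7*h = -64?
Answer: 407124/7 ≈ 58161.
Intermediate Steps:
h = 64/7 (h = -⅐*(-64) = 64/7 ≈ 9.1429)
((89 + h) + 123)*(187 + 76) = ((89 + 64/7) + 123)*(187 + 76) = (687/7 + 123)*263 = (1548/7)*263 = 407124/7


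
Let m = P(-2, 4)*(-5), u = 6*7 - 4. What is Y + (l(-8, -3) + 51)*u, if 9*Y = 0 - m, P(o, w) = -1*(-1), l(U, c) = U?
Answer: 14711/9 ≈ 1634.6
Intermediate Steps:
P(o, w) = 1
u = 38 (u = 42 - 4 = 38)
m = -5 (m = 1*(-5) = -5)
Y = 5/9 (Y = (0 - 1*(-5))/9 = (0 + 5)/9 = (1/9)*5 = 5/9 ≈ 0.55556)
Y + (l(-8, -3) + 51)*u = 5/9 + (-8 + 51)*38 = 5/9 + 43*38 = 5/9 + 1634 = 14711/9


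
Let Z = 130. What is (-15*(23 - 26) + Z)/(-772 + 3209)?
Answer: 175/2437 ≈ 0.071810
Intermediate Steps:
(-15*(23 - 26) + Z)/(-772 + 3209) = (-15*(23 - 26) + 130)/(-772 + 3209) = (-15*(-3) + 130)/2437 = (45 + 130)*(1/2437) = 175*(1/2437) = 175/2437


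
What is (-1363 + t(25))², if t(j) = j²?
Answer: 544644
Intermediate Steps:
(-1363 + t(25))² = (-1363 + 25²)² = (-1363 + 625)² = (-738)² = 544644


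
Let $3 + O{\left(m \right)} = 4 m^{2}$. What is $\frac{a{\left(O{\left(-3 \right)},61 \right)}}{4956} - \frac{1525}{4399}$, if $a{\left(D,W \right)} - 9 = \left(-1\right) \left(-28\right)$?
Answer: $- \frac{7395137}{21801444} \approx -0.3392$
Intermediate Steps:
$O{\left(m \right)} = -3 + 4 m^{2}$
$a{\left(D,W \right)} = 37$ ($a{\left(D,W \right)} = 9 - -28 = 9 + 28 = 37$)
$\frac{a{\left(O{\left(-3 \right)},61 \right)}}{4956} - \frac{1525}{4399} = \frac{37}{4956} - \frac{1525}{4399} = - \frac{7395137}{21801444}$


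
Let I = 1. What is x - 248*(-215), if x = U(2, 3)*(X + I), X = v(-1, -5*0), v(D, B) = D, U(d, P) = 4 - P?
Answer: 53320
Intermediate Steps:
X = -1
x = 0 (x = (4 - 1*3)*(-1 + 1) = (4 - 3)*0 = 1*0 = 0)
x - 248*(-215) = 0 - 248*(-215) = 0 + 53320 = 53320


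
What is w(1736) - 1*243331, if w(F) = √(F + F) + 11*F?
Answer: -224235 + 4*√217 ≈ -2.2418e+5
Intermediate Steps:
w(F) = 11*F + √2*√F (w(F) = √(2*F) + 11*F = √2*√F + 11*F = 11*F + √2*√F)
w(1736) - 1*243331 = (11*1736 + √2*√1736) - 1*243331 = (19096 + √2*(2*√434)) - 243331 = (19096 + 4*√217) - 243331 = -224235 + 4*√217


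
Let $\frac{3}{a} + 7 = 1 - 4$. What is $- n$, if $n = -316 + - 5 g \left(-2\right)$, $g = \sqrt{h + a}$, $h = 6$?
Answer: $316 - \sqrt{570} \approx 292.13$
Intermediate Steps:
$a = - \frac{3}{10}$ ($a = \frac{3}{-7 + \left(1 - 4\right)} = \frac{3}{-7 - 3} = \frac{3}{-10} = 3 \left(- \frac{1}{10}\right) = - \frac{3}{10} \approx -0.3$)
$g = \frac{\sqrt{570}}{10}$ ($g = \sqrt{6 - \frac{3}{10}} = \sqrt{\frac{57}{10}} = \frac{\sqrt{570}}{10} \approx 2.3875$)
$n = -316 + \sqrt{570}$ ($n = -316 + - 5 \frac{\sqrt{570}}{10} \left(-2\right) = -316 + - \frac{\sqrt{570}}{2} \left(-2\right) = -316 + \sqrt{570} \approx -292.13$)
$- n = - (-316 + \sqrt{570}) = 316 - \sqrt{570}$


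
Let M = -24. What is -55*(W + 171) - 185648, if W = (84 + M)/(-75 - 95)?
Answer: -3315571/17 ≈ -1.9503e+5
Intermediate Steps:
W = -6/17 (W = (84 - 24)/(-75 - 95) = 60/(-170) = 60*(-1/170) = -6/17 ≈ -0.35294)
-55*(W + 171) - 185648 = -55*(-6/17 + 171) - 185648 = -55*2901/17 - 185648 = -159555/17 - 185648 = -3315571/17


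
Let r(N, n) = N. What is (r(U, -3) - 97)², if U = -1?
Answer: 9604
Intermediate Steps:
(r(U, -3) - 97)² = (-1 - 97)² = (-98)² = 9604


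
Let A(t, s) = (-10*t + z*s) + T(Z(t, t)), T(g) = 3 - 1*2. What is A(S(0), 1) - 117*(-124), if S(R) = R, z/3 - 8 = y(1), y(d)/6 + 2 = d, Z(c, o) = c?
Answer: 14515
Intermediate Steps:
y(d) = -12 + 6*d
T(g) = 1 (T(g) = 3 - 2 = 1)
z = 6 (z = 24 + 3*(-12 + 6*1) = 24 + 3*(-12 + 6) = 24 + 3*(-6) = 24 - 18 = 6)
A(t, s) = 1 - 10*t + 6*s (A(t, s) = (-10*t + 6*s) + 1 = 1 - 10*t + 6*s)
A(S(0), 1) - 117*(-124) = (1 - 10*0 + 6*1) - 117*(-124) = (1 + 0 + 6) + 14508 = 7 + 14508 = 14515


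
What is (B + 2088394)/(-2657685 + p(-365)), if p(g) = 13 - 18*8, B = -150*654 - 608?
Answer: -994843/1328908 ≈ -0.74862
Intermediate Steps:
B = -98708 (B = -98100 - 608 = -98708)
p(g) = -131 (p(g) = 13 - 144 = -131)
(B + 2088394)/(-2657685 + p(-365)) = (-98708 + 2088394)/(-2657685 - 131) = 1989686/(-2657816) = 1989686*(-1/2657816) = -994843/1328908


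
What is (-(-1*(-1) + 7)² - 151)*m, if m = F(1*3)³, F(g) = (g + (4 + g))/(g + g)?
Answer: -26875/27 ≈ -995.37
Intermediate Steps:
F(g) = (4 + 2*g)/(2*g) (F(g) = (4 + 2*g)/((2*g)) = (4 + 2*g)*(1/(2*g)) = (4 + 2*g)/(2*g))
m = 125/27 (m = ((2 + 1*3)/((1*3)))³ = ((2 + 3)/3)³ = ((⅓)*5)³ = (5/3)³ = 125/27 ≈ 4.6296)
(-(-1*(-1) + 7)² - 151)*m = (-(-1*(-1) + 7)² - 151)*(125/27) = (-(1 + 7)² - 151)*(125/27) = (-1*8² - 151)*(125/27) = (-1*64 - 151)*(125/27) = (-64 - 151)*(125/27) = -215*125/27 = -26875/27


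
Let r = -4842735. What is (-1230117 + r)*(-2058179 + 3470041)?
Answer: -8574028970424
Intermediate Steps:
(-1230117 + r)*(-2058179 + 3470041) = (-1230117 - 4842735)*(-2058179 + 3470041) = -6072852*1411862 = -8574028970424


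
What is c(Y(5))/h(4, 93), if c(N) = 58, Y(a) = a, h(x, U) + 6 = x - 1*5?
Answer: -58/7 ≈ -8.2857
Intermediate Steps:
h(x, U) = -11 + x (h(x, U) = -6 + (x - 1*5) = -6 + (x - 5) = -6 + (-5 + x) = -11 + x)
c(Y(5))/h(4, 93) = 58/(-11 + 4) = 58/(-7) = 58*(-⅐) = -58/7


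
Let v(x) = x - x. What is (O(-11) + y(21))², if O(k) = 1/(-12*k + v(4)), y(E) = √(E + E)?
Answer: 731809/17424 + √42/66 ≈ 42.098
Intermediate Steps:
y(E) = √2*√E (y(E) = √(2*E) = √2*√E)
v(x) = 0
O(k) = -1/(12*k) (O(k) = 1/(-12*k + 0) = 1/(-12*k) = -1/(12*k))
(O(-11) + y(21))² = (-1/12/(-11) + √2*√21)² = (-1/12*(-1/11) + √42)² = (1/132 + √42)²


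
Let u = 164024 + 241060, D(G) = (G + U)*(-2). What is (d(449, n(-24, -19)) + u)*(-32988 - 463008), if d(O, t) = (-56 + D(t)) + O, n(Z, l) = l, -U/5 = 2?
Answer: -201143737860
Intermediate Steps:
U = -10 (U = -5*2 = -10)
D(G) = 20 - 2*G (D(G) = (G - 10)*(-2) = (-10 + G)*(-2) = 20 - 2*G)
u = 405084
d(O, t) = -36 + O - 2*t (d(O, t) = (-56 + (20 - 2*t)) + O = (-36 - 2*t) + O = -36 + O - 2*t)
(d(449, n(-24, -19)) + u)*(-32988 - 463008) = ((-36 + 449 - 2*(-19)) + 405084)*(-32988 - 463008) = ((-36 + 449 + 38) + 405084)*(-495996) = (451 + 405084)*(-495996) = 405535*(-495996) = -201143737860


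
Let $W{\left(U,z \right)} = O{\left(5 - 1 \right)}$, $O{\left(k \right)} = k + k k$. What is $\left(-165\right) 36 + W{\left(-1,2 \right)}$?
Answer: $-5920$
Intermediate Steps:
$O{\left(k \right)} = k + k^{2}$
$W{\left(U,z \right)} = 20$ ($W{\left(U,z \right)} = \left(5 - 1\right) \left(1 + \left(5 - 1\right)\right) = 4 \left(1 + 4\right) = 4 \cdot 5 = 20$)
$\left(-165\right) 36 + W{\left(-1,2 \right)} = \left(-165\right) 36 + 20 = -5940 + 20 = -5920$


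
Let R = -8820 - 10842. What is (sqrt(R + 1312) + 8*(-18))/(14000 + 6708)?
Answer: -36/5177 + 5*I*sqrt(734)/20708 ≈ -0.0069538 + 0.0065415*I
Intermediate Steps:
R = -19662
(sqrt(R + 1312) + 8*(-18))/(14000 + 6708) = (sqrt(-19662 + 1312) + 8*(-18))/(14000 + 6708) = (sqrt(-18350) - 144)/20708 = (5*I*sqrt(734) - 144)*(1/20708) = (-144 + 5*I*sqrt(734))*(1/20708) = -36/5177 + 5*I*sqrt(734)/20708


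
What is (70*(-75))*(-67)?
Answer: 351750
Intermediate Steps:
(70*(-75))*(-67) = -5250*(-67) = 351750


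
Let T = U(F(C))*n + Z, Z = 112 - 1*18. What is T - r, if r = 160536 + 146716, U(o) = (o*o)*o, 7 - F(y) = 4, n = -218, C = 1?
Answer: -313044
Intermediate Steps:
F(y) = 3 (F(y) = 7 - 1*4 = 7 - 4 = 3)
U(o) = o**3 (U(o) = o**2*o = o**3)
Z = 94 (Z = 112 - 18 = 94)
r = 307252
T = -5792 (T = 3**3*(-218) + 94 = 27*(-218) + 94 = -5886 + 94 = -5792)
T - r = -5792 - 1*307252 = -5792 - 307252 = -313044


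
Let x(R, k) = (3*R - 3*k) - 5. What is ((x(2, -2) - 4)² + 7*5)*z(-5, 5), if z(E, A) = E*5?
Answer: -1100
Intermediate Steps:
z(E, A) = 5*E
x(R, k) = -5 - 3*k + 3*R (x(R, k) = (-3*k + 3*R) - 5 = -5 - 3*k + 3*R)
((x(2, -2) - 4)² + 7*5)*z(-5, 5) = (((-5 - 3*(-2) + 3*2) - 4)² + 7*5)*(5*(-5)) = (((-5 + 6 + 6) - 4)² + 35)*(-25) = ((7 - 4)² + 35)*(-25) = (3² + 35)*(-25) = (9 + 35)*(-25) = 44*(-25) = -1100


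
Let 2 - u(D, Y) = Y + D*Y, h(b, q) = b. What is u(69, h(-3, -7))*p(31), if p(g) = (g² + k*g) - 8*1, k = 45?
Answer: 497776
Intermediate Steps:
p(g) = -8 + g² + 45*g (p(g) = (g² + 45*g) - 8*1 = (g² + 45*g) - 8 = -8 + g² + 45*g)
u(D, Y) = 2 - Y - D*Y (u(D, Y) = 2 - (Y + D*Y) = 2 + (-Y - D*Y) = 2 - Y - D*Y)
u(69, h(-3, -7))*p(31) = (2 - 1*(-3) - 1*69*(-3))*(-8 + 31² + 45*31) = (2 + 3 + 207)*(-8 + 961 + 1395) = 212*2348 = 497776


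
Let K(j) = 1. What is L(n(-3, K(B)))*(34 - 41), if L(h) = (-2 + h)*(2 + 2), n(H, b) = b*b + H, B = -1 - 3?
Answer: 112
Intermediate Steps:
B = -4
n(H, b) = H + b² (n(H, b) = b² + H = H + b²)
L(h) = -8 + 4*h (L(h) = (-2 + h)*4 = -8 + 4*h)
L(n(-3, K(B)))*(34 - 41) = (-8 + 4*(-3 + 1²))*(34 - 41) = (-8 + 4*(-3 + 1))*(-7) = (-8 + 4*(-2))*(-7) = (-8 - 8)*(-7) = -16*(-7) = 112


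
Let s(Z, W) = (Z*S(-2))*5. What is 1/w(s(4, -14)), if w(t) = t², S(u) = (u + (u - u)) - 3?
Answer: 1/10000 ≈ 0.00010000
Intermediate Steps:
S(u) = -3 + u (S(u) = (u + 0) - 3 = u - 3 = -3 + u)
s(Z, W) = -25*Z (s(Z, W) = (Z*(-3 - 2))*5 = (Z*(-5))*5 = -5*Z*5 = -25*Z)
1/w(s(4, -14)) = 1/((-25*4)²) = 1/((-100)²) = 1/10000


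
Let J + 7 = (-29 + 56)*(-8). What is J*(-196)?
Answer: 43708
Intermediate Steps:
J = -223 (J = -7 + (-29 + 56)*(-8) = -7 + 27*(-8) = -7 - 216 = -223)
J*(-196) = -223*(-196) = 43708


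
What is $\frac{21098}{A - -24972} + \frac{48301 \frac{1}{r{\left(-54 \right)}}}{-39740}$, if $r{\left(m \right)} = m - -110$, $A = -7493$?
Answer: $\frac{598806233}{505174880} \approx 1.1853$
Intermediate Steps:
$r{\left(m \right)} = 110 + m$ ($r{\left(m \right)} = m + 110 = 110 + m$)
$\frac{21098}{A - -24972} + \frac{48301 \frac{1}{r{\left(-54 \right)}}}{-39740} = \frac{21098}{-7493 - -24972} + \frac{48301 \frac{1}{110 - 54}}{-39740} = \frac{21098}{-7493 + 24972} + \frac{48301}{56} \left(- \frac{1}{39740}\right) = \frac{21098}{17479} + 48301 \cdot \frac{1}{56} \left(- \frac{1}{39740}\right) = 21098 \cdot \frac{1}{17479} + \frac{48301}{56} \left(- \frac{1}{39740}\right) = \frac{274}{227} - \frac{48301}{2225440} = \frac{598806233}{505174880}$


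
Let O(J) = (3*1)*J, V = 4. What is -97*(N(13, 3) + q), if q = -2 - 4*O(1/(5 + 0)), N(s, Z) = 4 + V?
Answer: -1746/5 ≈ -349.20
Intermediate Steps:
O(J) = 3*J
N(s, Z) = 8 (N(s, Z) = 4 + 4 = 8)
q = -22/5 (q = -2 - 12/(5 + 0) = -2 - 12/5 = -22/5 ≈ -4.4000)
-97*(N(13, 3) + q) = -97*(8 - 22/5) = -97*18/5 = -1746/5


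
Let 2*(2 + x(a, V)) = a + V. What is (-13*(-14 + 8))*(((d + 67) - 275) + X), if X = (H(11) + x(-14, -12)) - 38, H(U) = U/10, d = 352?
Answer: 35919/5 ≈ 7183.8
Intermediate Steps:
H(U) = U/10 (H(U) = U*(⅒) = U/10)
x(a, V) = -2 + V/2 + a/2 (x(a, V) = -2 + (a + V)/2 = -2 + (V + a)/2 = -2 + (V/2 + a/2) = -2 + V/2 + a/2)
X = -519/10 (X = ((⅒)*11 + (-2 + (½)*(-12) + (½)*(-14))) - 38 = (11/10 + (-2 - 6 - 7)) - 38 = (11/10 - 15) - 38 = -139/10 - 38 = -519/10 ≈ -51.900)
(-13*(-14 + 8))*(((d + 67) - 275) + X) = (-13*(-14 + 8))*(((352 + 67) - 275) - 519/10) = (-13*(-6))*((419 - 275) - 519/10) = 78*(144 - 519/10) = 78*(921/10) = 35919/5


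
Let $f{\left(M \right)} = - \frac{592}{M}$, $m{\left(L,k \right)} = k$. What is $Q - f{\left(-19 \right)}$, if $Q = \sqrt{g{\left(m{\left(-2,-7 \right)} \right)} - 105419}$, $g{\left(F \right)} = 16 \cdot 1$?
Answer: $- \frac{592}{19} + i \sqrt{105403} \approx -31.158 + 324.66 i$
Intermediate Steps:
$g{\left(F \right)} = 16$
$Q = i \sqrt{105403}$ ($Q = \sqrt{16 - 105419} = \sqrt{-105403} = i \sqrt{105403} \approx 324.66 i$)
$Q - f{\left(-19 \right)} = i \sqrt{105403} - - \frac{592}{-19} = i \sqrt{105403} - \left(-592\right) \left(- \frac{1}{19}\right) = i \sqrt{105403} - \frac{592}{19} = - \frac{592}{19} + i \sqrt{105403}$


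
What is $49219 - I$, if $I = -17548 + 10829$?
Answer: $55938$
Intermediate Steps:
$I = -6719$
$49219 - I = 49219 - -6719 = 49219 + 6719 = 55938$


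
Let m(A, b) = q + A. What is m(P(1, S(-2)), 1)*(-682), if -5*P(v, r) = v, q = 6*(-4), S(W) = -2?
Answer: 82522/5 ≈ 16504.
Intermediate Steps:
q = -24
P(v, r) = -v/5
m(A, b) = -24 + A
m(P(1, S(-2)), 1)*(-682) = (-24 - ⅕*1)*(-682) = (-24 - ⅕)*(-682) = -121/5*(-682) = 82522/5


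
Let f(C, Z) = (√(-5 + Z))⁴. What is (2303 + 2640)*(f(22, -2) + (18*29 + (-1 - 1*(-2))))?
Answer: 2827396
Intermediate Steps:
f(C, Z) = (-5 + Z)²
(2303 + 2640)*(f(22, -2) + (18*29 + (-1 - 1*(-2)))) = (2303 + 2640)*((-5 - 2)² + (18*29 + (-1 - 1*(-2)))) = 4943*((-7)² + (522 + (-1 + 2))) = 4943*(49 + (522 + 1)) = 4943*(49 + 523) = 4943*572 = 2827396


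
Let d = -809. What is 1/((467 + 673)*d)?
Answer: -1/922260 ≈ -1.0843e-6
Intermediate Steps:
1/((467 + 673)*d) = 1/((467 + 673)*(-809)) = -1/809/1140 = (1/1140)*(-1/809) = -1/922260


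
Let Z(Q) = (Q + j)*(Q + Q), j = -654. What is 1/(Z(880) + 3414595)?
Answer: 1/3812355 ≈ 2.6231e-7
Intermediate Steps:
Z(Q) = 2*Q*(-654 + Q) (Z(Q) = (Q - 654)*(Q + Q) = (-654 + Q)*(2*Q) = 2*Q*(-654 + Q))
1/(Z(880) + 3414595) = 1/(2*880*(-654 + 880) + 3414595) = 1/(2*880*226 + 3414595) = 1/(397760 + 3414595) = 1/3812355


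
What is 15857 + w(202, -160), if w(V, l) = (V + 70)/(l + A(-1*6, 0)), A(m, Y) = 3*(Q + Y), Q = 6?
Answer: 1125711/71 ≈ 15855.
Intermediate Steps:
A(m, Y) = 18 + 3*Y (A(m, Y) = 3*(6 + Y) = 18 + 3*Y)
w(V, l) = (70 + V)/(18 + l) (w(V, l) = (V + 70)/(l + (18 + 3*0)) = (70 + V)/(l + (18 + 0)) = (70 + V)/(l + 18) = (70 + V)/(18 + l))
15857 + w(202, -160) = 15857 + (70 + 202)/(18 - 160) = 15857 + 272/(-142) = 15857 - 1/142*272 = 15857 - 136/71 = 1125711/71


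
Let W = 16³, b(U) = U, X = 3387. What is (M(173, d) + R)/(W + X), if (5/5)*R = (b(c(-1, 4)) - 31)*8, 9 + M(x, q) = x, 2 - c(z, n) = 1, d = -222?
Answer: -76/7483 ≈ -0.010156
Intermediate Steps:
c(z, n) = 1 (c(z, n) = 2 - 1*1 = 2 - 1 = 1)
M(x, q) = -9 + x
W = 4096
R = -240 (R = (1 - 31)*8 = -30*8 = -240)
(M(173, d) + R)/(W + X) = ((-9 + 173) - 240)/(4096 + 3387) = (164 - 240)/7483 = -76*1/7483 = -76/7483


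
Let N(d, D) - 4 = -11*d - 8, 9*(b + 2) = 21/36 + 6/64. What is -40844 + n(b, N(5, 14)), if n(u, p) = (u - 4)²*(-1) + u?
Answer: -30517523617/746496 ≈ -40881.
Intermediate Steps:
b = -1663/864 (b = -2 + (21/36 + 6/64)/9 = -2 + (21*(1/36) + 6*(1/64))/9 = -2 + (7/12 + 3/32)/9 = -2 + (⅑)*(65/96) = -2 + 65/864 = -1663/864 ≈ -1.9248)
N(d, D) = -4 - 11*d (N(d, D) = 4 + (-11*d - 8) = 4 + (-8 - 11*d) = -4 - 11*d)
n(u, p) = u - (-4 + u)² (n(u, p) = (-4 + u)²*(-1) + u = -(-4 + u)² + u = u - (-4 + u)²)
-40844 + n(b, N(5, 14)) = -40844 + (-1663/864 - (-4 - 1663/864)²) = -40844 + (-1663/864 - (-5119/864)²) = -40844 + (-1663/864 - 1*26204161/746496) = -40844 + (-1663/864 - 26204161/746496) = -40844 - 27640993/746496 = -30517523617/746496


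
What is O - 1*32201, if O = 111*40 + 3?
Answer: -27758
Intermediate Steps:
O = 4443 (O = 4440 + 3 = 4443)
O - 1*32201 = 4443 - 1*32201 = 4443 - 32201 = -27758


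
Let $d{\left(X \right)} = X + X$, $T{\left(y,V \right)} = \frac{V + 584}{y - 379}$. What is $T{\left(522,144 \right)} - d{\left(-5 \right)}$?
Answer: $\frac{166}{11} \approx 15.091$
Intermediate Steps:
$T{\left(y,V \right)} = \frac{584 + V}{-379 + y}$
$d{\left(X \right)} = 2 X$
$T{\left(522,144 \right)} - d{\left(-5 \right)} = \frac{584 + 144}{-379 + 522} - 2 \left(-5\right) = \frac{1}{143} \cdot 728 - -10 = \frac{1}{143} \cdot 728 + 10 = \frac{56}{11} + 10 = \frac{166}{11}$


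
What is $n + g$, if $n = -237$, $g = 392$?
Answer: $155$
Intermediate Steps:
$n + g = -237 + 392 = 155$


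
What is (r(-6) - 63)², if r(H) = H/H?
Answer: 3844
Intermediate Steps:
r(H) = 1
(r(-6) - 63)² = (1 - 63)² = (-62)² = 3844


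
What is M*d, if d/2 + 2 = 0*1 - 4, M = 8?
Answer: -96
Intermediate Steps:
d = -12 (d = -4 + 2*(0*1 - 4) = -4 + 2*(0 - 4) = -4 + 2*(-4) = -4 - 8 = -12)
M*d = 8*(-12) = -96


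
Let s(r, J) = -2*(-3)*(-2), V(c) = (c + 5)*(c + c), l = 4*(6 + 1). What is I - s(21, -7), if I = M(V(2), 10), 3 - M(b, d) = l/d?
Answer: 61/5 ≈ 12.200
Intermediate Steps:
l = 28 (l = 4*7 = 28)
V(c) = 2*c*(5 + c) (V(c) = (5 + c)*(2*c) = 2*c*(5 + c))
M(b, d) = 3 - 28/d
s(r, J) = -12 (s(r, J) = 6*(-2) = -12)
I = ⅕ (I = 3 - 28/10 = 3 - 28*⅒ = 3 - 14/5 = ⅕ ≈ 0.20000)
I - s(21, -7) = ⅕ - 1*(-12) = ⅕ + 12 = 61/5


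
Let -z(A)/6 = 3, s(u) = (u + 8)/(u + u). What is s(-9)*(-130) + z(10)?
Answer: -227/9 ≈ -25.222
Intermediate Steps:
s(u) = (8 + u)/(2*u) (s(u) = (8 + u)/((2*u)) = (8 + u)*(1/(2*u)) = (8 + u)/(2*u))
z(A) = -18 (z(A) = -6*3 = -18)
s(-9)*(-130) + z(10) = ((½)*(8 - 9)/(-9))*(-130) - 18 = ((½)*(-⅑)*(-1))*(-130) - 18 = (1/18)*(-130) - 18 = -65/9 - 18 = -227/9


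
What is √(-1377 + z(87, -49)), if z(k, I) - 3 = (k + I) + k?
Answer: I*√1249 ≈ 35.341*I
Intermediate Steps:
z(k, I) = 3 + I + 2*k (z(k, I) = 3 + ((k + I) + k) = 3 + ((I + k) + k) = 3 + (I + 2*k) = 3 + I + 2*k)
√(-1377 + z(87, -49)) = √(-1377 + (3 - 49 + 2*87)) = √(-1377 + (3 - 49 + 174)) = √(-1377 + 128) = √(-1249) = I*√1249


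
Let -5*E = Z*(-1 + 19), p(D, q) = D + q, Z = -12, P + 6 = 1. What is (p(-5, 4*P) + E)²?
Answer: 8281/25 ≈ 331.24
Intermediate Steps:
P = -5 (P = -6 + 1 = -5)
E = 216/5 (E = -(-12)*(-1 + 19)/5 = -(-12)*18/5 = -⅕*(-216) = 216/5 ≈ 43.200)
(p(-5, 4*P) + E)² = ((-5 + 4*(-5)) + 216/5)² = ((-5 - 20) + 216/5)² = (-25 + 216/5)² = (91/5)² = 8281/25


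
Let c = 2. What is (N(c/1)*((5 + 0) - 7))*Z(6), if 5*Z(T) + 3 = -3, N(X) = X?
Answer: 24/5 ≈ 4.8000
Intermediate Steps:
Z(T) = -6/5 (Z(T) = -⅗ + (⅕)*(-3) = -⅗ - ⅗ = -6/5)
(N(c/1)*((5 + 0) - 7))*Z(6) = ((2/1)*((5 + 0) - 7))*(-6/5) = ((2*1)*(5 - 7))*(-6/5) = (2*(-2))*(-6/5) = -4*(-6/5) = 24/5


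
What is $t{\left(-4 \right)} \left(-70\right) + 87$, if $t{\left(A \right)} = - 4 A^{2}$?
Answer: $4567$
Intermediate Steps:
$t{\left(-4 \right)} \left(-70\right) + 87 = - 4 \left(-4\right)^{2} \left(-70\right) + 87 = \left(-4\right) 16 \left(-70\right) + 87 = \left(-64\right) \left(-70\right) + 87 = 4480 + 87 = 4567$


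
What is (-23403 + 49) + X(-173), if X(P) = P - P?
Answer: -23354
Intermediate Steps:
X(P) = 0
(-23403 + 49) + X(-173) = (-23403 + 49) + 0 = -23354 + 0 = -23354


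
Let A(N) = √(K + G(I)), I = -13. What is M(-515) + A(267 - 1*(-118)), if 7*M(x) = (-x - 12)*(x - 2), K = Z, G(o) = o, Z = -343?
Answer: -260051/7 + 2*I*√89 ≈ -37150.0 + 18.868*I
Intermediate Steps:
K = -343
M(x) = (-12 - x)*(-2 + x)/7 (M(x) = ((-x - 12)*(x - 2))/7 = ((-12 - x)*(-2 + x))/7 = (-12 - x)*(-2 + x)/7)
A(N) = 2*I*√89 (A(N) = √(-343 - 13) = √(-356) = 2*I*√89)
M(-515) + A(267 - 1*(-118)) = (24/7 - 10/7*(-515) - ⅐*(-515)²) + 2*I*√89 = (24/7 + 5150/7 - ⅐*265225) + 2*I*√89 = (24/7 + 5150/7 - 265225/7) + 2*I*√89 = -260051/7 + 2*I*√89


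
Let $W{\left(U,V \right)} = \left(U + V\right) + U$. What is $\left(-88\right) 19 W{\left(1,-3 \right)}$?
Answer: $1672$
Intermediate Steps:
$W{\left(U,V \right)} = V + 2 U$
$\left(-88\right) 19 W{\left(1,-3 \right)} = \left(-88\right) 19 \left(-3 + 2 \cdot 1\right) = - 1672 \left(-3 + 2\right) = \left(-1672\right) \left(-1\right) = 1672$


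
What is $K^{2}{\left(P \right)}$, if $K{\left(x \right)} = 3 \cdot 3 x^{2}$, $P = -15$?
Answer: $4100625$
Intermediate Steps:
$K{\left(x \right)} = 9 x^{2}$
$K^{2}{\left(P \right)} = \left(9 \left(-15\right)^{2}\right)^{2} = \left(9 \cdot 225\right)^{2} = 2025^{2} = 4100625$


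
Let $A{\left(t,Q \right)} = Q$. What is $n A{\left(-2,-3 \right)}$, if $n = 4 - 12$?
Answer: $24$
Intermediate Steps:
$n = -8$ ($n = 4 - 12 = -8$)
$n A{\left(-2,-3 \right)} = \left(-8\right) \left(-3\right) = 24$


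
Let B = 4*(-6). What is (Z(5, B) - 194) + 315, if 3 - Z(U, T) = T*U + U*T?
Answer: 364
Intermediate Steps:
B = -24
Z(U, T) = 3 - 2*T*U (Z(U, T) = 3 - (T*U + U*T) = 3 - (T*U + T*U) = 3 - 2*T*U)
(Z(5, B) - 194) + 315 = ((3 - 2*(-24)*5) - 194) + 315 = ((3 + 240) - 194) + 315 = (243 - 194) + 315 = 49 + 315 = 364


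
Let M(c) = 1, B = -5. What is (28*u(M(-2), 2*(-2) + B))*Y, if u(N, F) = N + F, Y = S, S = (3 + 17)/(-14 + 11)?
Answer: 4480/3 ≈ 1493.3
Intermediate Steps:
S = -20/3 (S = 20/(-3) = 20*(-⅓) = -20/3 ≈ -6.6667)
Y = -20/3 ≈ -6.6667
u(N, F) = F + N
(28*u(M(-2), 2*(-2) + B))*Y = (28*((2*(-2) - 5) + 1))*(-20/3) = (28*((-4 - 5) + 1))*(-20/3) = (28*(-9 + 1))*(-20/3) = (28*(-8))*(-20/3) = -224*(-20/3) = 4480/3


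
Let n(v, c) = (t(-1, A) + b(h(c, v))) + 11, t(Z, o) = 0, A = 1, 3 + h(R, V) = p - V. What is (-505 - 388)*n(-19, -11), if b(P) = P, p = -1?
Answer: -23218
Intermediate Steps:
h(R, V) = -4 - V (h(R, V) = -3 + (-1 - V) = -4 - V)
n(v, c) = 7 - v (n(v, c) = (0 + (-4 - v)) + 11 = (-4 - v) + 11 = 7 - v)
(-505 - 388)*n(-19, -11) = (-505 - 388)*(7 - 1*(-19)) = -893*(7 + 19) = -893*26 = -23218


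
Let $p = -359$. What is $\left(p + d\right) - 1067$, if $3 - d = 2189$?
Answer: $-3612$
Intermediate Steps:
$d = -2186$ ($d = 3 - 2189 = -2186$)
$\left(p + d\right) - 1067 = \left(-359 - 2186\right) - 1067 = -2545 - 1067 = -3612$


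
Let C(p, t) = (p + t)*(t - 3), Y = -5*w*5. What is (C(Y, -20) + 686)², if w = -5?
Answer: 2989441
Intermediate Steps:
Y = 125 (Y = -5*(-5)*5 = 25*5 = 125)
C(p, t) = (-3 + t)*(p + t) (C(p, t) = (p + t)*(-3 + t) = (-3 + t)*(p + t))
(C(Y, -20) + 686)² = (((-20)² - 3*125 - 3*(-20) + 125*(-20)) + 686)² = ((400 - 375 + 60 - 2500) + 686)² = (-2415 + 686)² = (-1729)² = 2989441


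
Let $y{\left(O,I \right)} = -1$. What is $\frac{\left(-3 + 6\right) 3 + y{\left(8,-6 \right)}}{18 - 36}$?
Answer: $- \frac{4}{9} \approx -0.44444$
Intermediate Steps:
$\frac{\left(-3 + 6\right) 3 + y{\left(8,-6 \right)}}{18 - 36} = \frac{\left(-3 + 6\right) 3 - 1}{18 - 36} = \frac{3 \cdot 3 - 1}{-18} = \left(9 - 1\right) \left(- \frac{1}{18}\right) = 8 \left(- \frac{1}{18}\right) = - \frac{4}{9}$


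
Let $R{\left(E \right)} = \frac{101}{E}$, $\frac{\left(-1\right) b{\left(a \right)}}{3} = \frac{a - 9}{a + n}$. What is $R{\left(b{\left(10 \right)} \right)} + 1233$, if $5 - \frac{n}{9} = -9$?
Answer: $- \frac{10037}{3} \approx -3345.7$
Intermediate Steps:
$n = 126$ ($n = 45 - -81 = 45 + 81 = 126$)
$b{\left(a \right)} = - \frac{3 \left(-9 + a\right)}{126 + a}$ ($b{\left(a \right)} = - 3 \frac{a - 9}{a + 126} = - 3 \frac{-9 + a}{126 + a} = - \frac{3 \left(-9 + a\right)}{126 + a}$)
$R{\left(b{\left(10 \right)} \right)} + 1233 = \frac{101}{3 \frac{1}{126 + 10} \left(9 - 10\right)} + 1233 = \frac{101}{3 \cdot \frac{1}{136} \left(9 - 10\right)} + 1233 = \frac{101}{3 \cdot \frac{1}{136} \left(-1\right)} + 1233 = \frac{101}{- \frac{3}{136}} + 1233 = 101 \left(- \frac{136}{3}\right) + 1233 = - \frac{13736}{3} + 1233 = - \frac{10037}{3}$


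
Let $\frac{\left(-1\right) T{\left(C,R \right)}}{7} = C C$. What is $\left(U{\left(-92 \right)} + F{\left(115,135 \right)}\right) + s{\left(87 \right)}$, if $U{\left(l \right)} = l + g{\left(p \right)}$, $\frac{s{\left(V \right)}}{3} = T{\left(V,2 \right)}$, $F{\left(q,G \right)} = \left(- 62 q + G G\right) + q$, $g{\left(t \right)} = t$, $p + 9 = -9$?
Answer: $-147849$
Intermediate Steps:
$p = -18$ ($p = -9 - 9 = -18$)
$T{\left(C,R \right)} = - 7 C^{2}$ ($T{\left(C,R \right)} = - 7 C C = - 7 C^{2}$)
$F{\left(q,G \right)} = G^{2} - 61 q$ ($F{\left(q,G \right)} = \left(- 62 q + G^{2}\right) + q = \left(G^{2} - 62 q\right) + q = G^{2} - 61 q$)
$s{\left(V \right)} = - 21 V^{2}$ ($s{\left(V \right)} = 3 \left(- 7 V^{2}\right) = - 21 V^{2}$)
$U{\left(l \right)} = -18 + l$ ($U{\left(l \right)} = l - 18 = -18 + l$)
$\left(U{\left(-92 \right)} + F{\left(115,135 \right)}\right) + s{\left(87 \right)} = \left(\left(-18 - 92\right) + \left(135^{2} - 7015\right)\right) - 21 \cdot 87^{2} = \left(-110 + \left(18225 - 7015\right)\right) - 158949 = \left(-110 + 11210\right) - 158949 = 11100 - 158949 = -147849$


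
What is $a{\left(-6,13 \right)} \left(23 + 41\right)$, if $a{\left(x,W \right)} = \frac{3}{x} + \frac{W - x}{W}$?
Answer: $\frac{800}{13} \approx 61.538$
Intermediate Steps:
$a{\left(x,W \right)} = \frac{3}{x} + \frac{W - x}{W}$
$a{\left(-6,13 \right)} \left(23 + 41\right) = \left(1 + \frac{3}{-6} - - \frac{6}{13}\right) \left(23 + 41\right) = \left(1 + 3 \left(- \frac{1}{6}\right) - \left(-6\right) \frac{1}{13}\right) 64 = \left(1 - \frac{1}{2} + \frac{6}{13}\right) 64 = \frac{25}{26} \cdot 64 = \frac{800}{13}$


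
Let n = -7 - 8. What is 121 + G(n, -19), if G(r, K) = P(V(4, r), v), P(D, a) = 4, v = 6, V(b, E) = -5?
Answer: 125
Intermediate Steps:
n = -15
G(r, K) = 4
121 + G(n, -19) = 121 + 4 = 125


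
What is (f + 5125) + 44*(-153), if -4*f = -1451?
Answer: -4977/4 ≈ -1244.3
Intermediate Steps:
f = 1451/4 (f = -¼*(-1451) = 1451/4 ≈ 362.75)
(f + 5125) + 44*(-153) = (1451/4 + 5125) + 44*(-153) = 21951/4 - 6732 = -4977/4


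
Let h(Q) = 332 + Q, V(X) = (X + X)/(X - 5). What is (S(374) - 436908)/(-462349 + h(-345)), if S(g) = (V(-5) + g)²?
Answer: 296283/462362 ≈ 0.64080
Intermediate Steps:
V(X) = 2*X/(-5 + X) (V(X) = (2*X)/(-5 + X) = 2*X/(-5 + X))
S(g) = (1 + g)² (S(g) = (2*(-5)/(-5 - 5) + g)² = (2*(-5)/(-10) + g)² = (2*(-5)*(-⅒) + g)² = (1 + g)²)
(S(374) - 436908)/(-462349 + h(-345)) = ((1 + 374)² - 436908)/(-462349 + (332 - 345)) = (375² - 436908)/(-462349 - 13) = (140625 - 436908)/(-462362) = -296283*(-1/462362) = 296283/462362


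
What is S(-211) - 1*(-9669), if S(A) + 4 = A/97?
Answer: 937294/97 ≈ 9662.8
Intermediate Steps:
S(A) = -4 + A/97
S(-211) - 1*(-9669) = (-4 + (1/97)*(-211)) - 1*(-9669) = (-4 - 211/97) + 9669 = -599/97 + 9669 = 937294/97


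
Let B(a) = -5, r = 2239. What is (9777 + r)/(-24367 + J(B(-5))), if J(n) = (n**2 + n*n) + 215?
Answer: -6008/12051 ≈ -0.49855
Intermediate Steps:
J(n) = 215 + 2*n**2 (J(n) = (n**2 + n**2) + 215 = 2*n**2 + 215 = 215 + 2*n**2)
(9777 + r)/(-24367 + J(B(-5))) = (9777 + 2239)/(-24367 + (215 + 2*(-5)**2)) = 12016/(-24367 + (215 + 2*25)) = 12016/(-24367 + (215 + 50)) = 12016/(-24367 + 265) = 12016/(-24102) = 12016*(-1/24102) = -6008/12051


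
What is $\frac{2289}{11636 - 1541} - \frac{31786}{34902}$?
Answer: $- \frac{40164832}{58722615} \approx -0.68398$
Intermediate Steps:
$\frac{2289}{11636 - 1541} - \frac{31786}{34902} = \frac{2289}{10095} - \frac{15893}{17451} = 2289 \cdot \frac{1}{10095} - \frac{15893}{17451} = \frac{763}{3365} - \frac{15893}{17451} = - \frac{40164832}{58722615}$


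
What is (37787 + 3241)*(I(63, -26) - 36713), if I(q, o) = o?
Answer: -1507327692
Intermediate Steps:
(37787 + 3241)*(I(63, -26) - 36713) = (37787 + 3241)*(-26 - 36713) = 41028*(-36739) = -1507327692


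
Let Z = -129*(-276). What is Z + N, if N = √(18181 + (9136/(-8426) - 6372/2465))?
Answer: 35604 + √1960409845796665505/10385045 ≈ 35739.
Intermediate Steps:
Z = 35604
N = √1960409845796665505/10385045 (N = √(18181 + (9136*(-1/8426) - 6372*1/2465)) = √(18181 + (-4568/4213 - 6372/2465)) = √(18181 - 38105356/10385045) = √(188772397789/10385045) = √1960409845796665505/10385045 ≈ 134.82)
Z + N = 35604 + √1960409845796665505/10385045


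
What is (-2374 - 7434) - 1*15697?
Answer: -25505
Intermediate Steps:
(-2374 - 7434) - 1*15697 = -9808 - 15697 = -25505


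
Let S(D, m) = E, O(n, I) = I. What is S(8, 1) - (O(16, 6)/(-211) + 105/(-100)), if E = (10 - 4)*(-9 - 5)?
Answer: -349929/4220 ≈ -82.922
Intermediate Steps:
E = -84 (E = 6*(-14) = -84)
S(D, m) = -84
S(8, 1) - (O(16, 6)/(-211) + 105/(-100)) = -84 - (6/(-211) + 105/(-100)) = -84 - (6*(-1/211) + 105*(-1/100)) = -84 - (-6/211 - 21/20) = -84 - 1*(-4551/4220) = -84 + 4551/4220 = -349929/4220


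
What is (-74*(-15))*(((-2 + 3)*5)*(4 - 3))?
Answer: 5550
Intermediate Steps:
(-74*(-15))*(((-2 + 3)*5)*(4 - 3)) = 1110*((1*5)*1) = 1110*(5*1) = 1110*5 = 5550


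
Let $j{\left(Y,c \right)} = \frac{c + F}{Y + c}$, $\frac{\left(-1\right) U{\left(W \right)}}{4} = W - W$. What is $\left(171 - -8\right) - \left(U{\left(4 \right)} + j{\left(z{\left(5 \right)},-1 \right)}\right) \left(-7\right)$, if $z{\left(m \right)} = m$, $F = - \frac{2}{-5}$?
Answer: $\frac{3559}{20} \approx 177.95$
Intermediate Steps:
$F = \frac{2}{5}$ ($F = \left(-2\right) \left(- \frac{1}{5}\right) = \frac{2}{5} \approx 0.4$)
$U{\left(W \right)} = 0$ ($U{\left(W \right)} = - 4 \left(W - W\right) = \left(-4\right) 0 = 0$)
$j{\left(Y,c \right)} = \frac{\frac{2}{5} + c}{Y + c}$ ($j{\left(Y,c \right)} = \frac{c + \frac{2}{5}}{Y + c} = \frac{\frac{2}{5} + c}{Y + c}$)
$\left(171 - -8\right) - \left(U{\left(4 \right)} + j{\left(z{\left(5 \right)},-1 \right)}\right) \left(-7\right) = \left(171 - -8\right) - \left(0 + \frac{\frac{2}{5} - 1}{5 - 1}\right) \left(-7\right) = \left(171 + 8\right) - \left(0 + \frac{1}{4} \left(- \frac{3}{5}\right)\right) \left(-7\right) = 179 - \left(0 + \frac{1}{4} \left(- \frac{3}{5}\right)\right) \left(-7\right) = 179 - \left(0 - \frac{3}{20}\right) \left(-7\right) = 179 - \left(- \frac{3}{20}\right) \left(-7\right) = 179 - \frac{21}{20} = \frac{3559}{20}$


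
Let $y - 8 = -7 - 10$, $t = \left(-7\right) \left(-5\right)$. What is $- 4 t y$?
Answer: $1260$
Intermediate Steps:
$t = 35$
$y = -9$ ($y = 8 - 17 = -9$)
$- 4 t y = \left(-4\right) 35 \left(-9\right) = \left(-140\right) \left(-9\right) = 1260$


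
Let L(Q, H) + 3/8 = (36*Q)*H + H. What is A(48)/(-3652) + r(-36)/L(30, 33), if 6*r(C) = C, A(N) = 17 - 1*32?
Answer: 1368473/347403804 ≈ 0.0039391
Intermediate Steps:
A(N) = -15 (A(N) = 17 - 32 = -15)
L(Q, H) = -3/8 + H + 36*H*Q (L(Q, H) = -3/8 + ((36*Q)*H + H) = -3/8 + (36*H*Q + H) = -3/8 + (H + 36*H*Q) = -3/8 + H + 36*H*Q)
r(C) = C/6
A(48)/(-3652) + r(-36)/L(30, 33) = -15/(-3652) + ((1/6)*(-36))/(-3/8 + 33 + 36*33*30) = -15*(-1/3652) - 6/(-3/8 + 33 + 35640) = 15/3652 - 6/285381/8 = 15/3652 - 6*8/285381 = 15/3652 - 16/95127 = 1368473/347403804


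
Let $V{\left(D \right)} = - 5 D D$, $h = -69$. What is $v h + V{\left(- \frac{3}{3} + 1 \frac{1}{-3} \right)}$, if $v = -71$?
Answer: $\frac{44011}{9} \approx 4890.1$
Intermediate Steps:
$V{\left(D \right)} = - 5 D^{2}$
$v h + V{\left(- \frac{3}{3} + 1 \frac{1}{-3} \right)} = \left(-71\right) \left(-69\right) - 5 \left(- \frac{3}{3} + 1 \frac{1}{-3}\right)^{2} = 4899 - 5 \left(\left(-3\right) \frac{1}{3} + 1 \left(- \frac{1}{3}\right)\right)^{2} = 4899 - 5 \left(-1 - \frac{1}{3}\right)^{2} = 4899 - 5 \left(- \frac{4}{3}\right)^{2} = 4899 - \frac{80}{9} = \frac{44011}{9}$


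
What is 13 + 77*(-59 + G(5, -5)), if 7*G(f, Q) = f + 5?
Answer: -4420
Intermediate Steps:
G(f, Q) = 5/7 + f/7 (G(f, Q) = (f + 5)/7 = (5 + f)/7 = 5/7 + f/7)
13 + 77*(-59 + G(5, -5)) = 13 + 77*(-59 + (5/7 + (1/7)*5)) = 13 + 77*(-59 + (5/7 + 5/7)) = 13 + 77*(-59 + 10/7) = 13 + 77*(-403/7) = 13 - 4433 = -4420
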